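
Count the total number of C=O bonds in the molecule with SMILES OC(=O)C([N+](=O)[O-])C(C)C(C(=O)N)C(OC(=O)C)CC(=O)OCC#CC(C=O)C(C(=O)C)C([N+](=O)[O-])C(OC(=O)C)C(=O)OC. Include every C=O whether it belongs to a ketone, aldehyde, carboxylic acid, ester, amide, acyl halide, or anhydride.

8

HOOC: carboxylic acid, 1 C=O (running total 1).
CH(CONH2): amide, 1 C=O (running total 2).
CH(OCOCH3): ester, 1 C=O (running total 3).
CH2COOCH2: ester, 1 C=O (running total 4).
CH(CHO): aldehyde, 1 C=O (running total 5).
CH(COCH3): ketone, 1 C=O (running total 6).
CH(OCOCH3): ester, 1 C=O (running total 7).
COOCH3: ester, 1 C=O (running total 8).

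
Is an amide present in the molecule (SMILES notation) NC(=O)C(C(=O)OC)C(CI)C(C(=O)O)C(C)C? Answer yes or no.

Working along the chain:
  H2NCO: –C(=O)NH2: carbonyl C bonded to C and to N → amide (the N is not a separate amine).
  CH(COOCH3): pendant –COOCH3: carbonyl C bonded to C and –OCH3 → ester.
  CH(CH2I): pendant –CH2X: halogen on sp³ carbon → alkyl halide.
  CH(COOH): pendant –COOH: carbonyl C bonded to C and –OH → carboxylic acid.
The H2NCO segment supplies the amide: –C(=O)NH2: carbonyl C bonded to C and to N → amide (the N is not a separate amine).

yes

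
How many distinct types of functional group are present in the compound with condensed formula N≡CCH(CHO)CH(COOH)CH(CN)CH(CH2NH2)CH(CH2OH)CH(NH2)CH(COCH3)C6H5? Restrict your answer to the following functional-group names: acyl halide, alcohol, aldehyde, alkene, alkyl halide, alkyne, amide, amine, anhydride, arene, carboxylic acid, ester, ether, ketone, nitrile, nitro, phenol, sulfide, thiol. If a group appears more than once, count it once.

7

Taking each segment in turn:
  N≡C: N≡C–: carbon triple-bonded to nitrogen → nitrile.
  CH(CHO): pendant –CHO: carbonyl C bonded to C and H → aldehyde.
  CH(COOH): pendant –COOH: carbonyl C bonded to C and –OH → carboxylic acid.
  CH(CN): pendant –C≡N: nitrile.
  CH(CH2NH2): pendant –CH2NH2: N on sp³ C, no adjacent C=O → amine.
  CH(CH2OH): pendant –CH2OH on an sp³ backbone C → alcohol.
  CH(NH2): –NH2 on an sp³ carbon with no adjacent C=O → amine.
  CH(COCH3): pendant –COCH3: carbonyl C bonded to two carbons → ketone.
  C6H5: –C6H5 phenyl ring → arene.
Distinct types present: alcohol, aldehyde, amine, arene, carboxylic acid, ketone, nitrile.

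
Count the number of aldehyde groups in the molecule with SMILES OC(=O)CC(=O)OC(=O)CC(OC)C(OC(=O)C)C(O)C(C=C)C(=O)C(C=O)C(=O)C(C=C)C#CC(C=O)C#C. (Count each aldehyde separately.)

2

Reading the structure from left to right:
  HOOC: –COOH: carbonyl C bonded to –OH and C → carboxylic acid (the –OH is not a separate alcohol).
  CH2CO-O-COCH2: two acyl groups sharing one oxygen, –C(=O)–O–C(=O)– → anhydride.
  CH(OCH3): pendant –OCH3: C–O–C with sp³ C, no adjacent C=O → ether.
  CH(OCOCH3): pendant –OC(=O)CH3: an acyloxy group → ester.
  CH(OH): –OH on an sp³ carbon → alcohol (secondary).
  CH(CH=CH2): pendant –CH=CH2: C=C double bond → alkene.
  CO: –C(=O)– with carbon on both sides → ketone.
  CH(CHO): pendant –CHO: carbonyl C bonded to C and H → aldehyde.
  CO: –C(=O)– with carbon on both sides → ketone.
  CH(CH=CH2): pendant –CH=CH2: C=C double bond → alkene.
  C≡C: C≡C triple bond → alkyne.
  CH(CHO): pendant –CHO: carbonyl C bonded to C and H → aldehyde.
  C≡CH: C≡C triple bond → alkyne.
Aldehyde appears at: CH(CHO), CH(CHO) → 2.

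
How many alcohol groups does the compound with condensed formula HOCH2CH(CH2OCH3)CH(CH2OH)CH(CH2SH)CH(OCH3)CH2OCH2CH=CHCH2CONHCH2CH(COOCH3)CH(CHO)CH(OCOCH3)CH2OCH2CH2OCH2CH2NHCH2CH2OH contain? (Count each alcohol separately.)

3

HO– on an sp³ carbon → alcohol.
pendant –CH2OCH3: C–O–C linkage → ether.
pendant –CH2OH on an sp³ backbone C → alcohol.
pendant –CH2SH → thiol.
pendant –OCH3: C–O–C with sp³ C, no adjacent C=O → ether.
C–O–C with sp³ carbons on both sides and no adjacent C=O → ether.
C=C double bond → alkene.
–C(=O)–N– linkage → amide (the N is not an amine).
pendant –COOCH3: carbonyl C bonded to C and –OCH3 → ester.
pendant –CHO: carbonyl C bonded to C and H → aldehyde.
pendant –OC(=O)CH3: an acyloxy group → ester.
C–O–C with sp³ carbons on both sides and no adjacent C=O → ether.
C–O–C with sp³ carbons on both sides and no adjacent C=O → ether.
C–N–C with sp³ carbons and no adjacent C=O → amine (secondary).
–OH on an sp³ carbon → alcohol.
Alcohol appears at: HOCH2, CH(CH2OH), CH2OH → 3.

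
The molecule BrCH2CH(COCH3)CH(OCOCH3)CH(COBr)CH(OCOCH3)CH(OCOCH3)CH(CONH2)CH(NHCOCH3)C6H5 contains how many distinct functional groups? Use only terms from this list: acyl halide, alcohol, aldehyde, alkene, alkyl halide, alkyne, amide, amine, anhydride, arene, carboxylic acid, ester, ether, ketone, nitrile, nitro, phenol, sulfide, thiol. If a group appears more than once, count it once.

Reading the structure from left to right:
  BrCH2: halogen on an sp³ carbon → alkyl halide.
  CH(COCH3): pendant –COCH3: carbonyl C bonded to two carbons → ketone.
  CH(OCOCH3): pendant –OC(=O)CH3: an acyloxy group → ester.
  CH(COBr): pendant –C(=O)X: carbonyl C bonded to C and halogen → acyl halide.
  CH(OCOCH3): pendant –OC(=O)CH3: an acyloxy group → ester.
  CH(OCOCH3): pendant –OC(=O)CH3: an acyloxy group → ester.
  CH(CONH2): pendant –CONH2: carbonyl C bonded to C and N → amide.
  CH(NHCOCH3): pendant –NHC(=O)CH3: N bonded to a carbonyl → amide (not amine).
  C6H5: –C6H5 phenyl ring → arene.
Distinct types present: acyl halide, alkyl halide, amide, arene, ester, ketone.

6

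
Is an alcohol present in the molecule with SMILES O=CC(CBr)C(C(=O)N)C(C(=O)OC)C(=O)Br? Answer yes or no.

no

terminal –CHO: carbonyl C bonded to H and C → aldehyde.
pendant –CH2X: halogen on sp³ carbon → alkyl halide.
pendant –CONH2: carbonyl C bonded to C and N → amide.
pendant –COOCH3: carbonyl C bonded to C and –OCH3 → ester.
–C(=O)Br: carbonyl C bonded to C and to a halogen → acyl halide (not alkyl halide).
The groups actually present are: acyl halide, aldehyde, alkyl halide, amide, ester.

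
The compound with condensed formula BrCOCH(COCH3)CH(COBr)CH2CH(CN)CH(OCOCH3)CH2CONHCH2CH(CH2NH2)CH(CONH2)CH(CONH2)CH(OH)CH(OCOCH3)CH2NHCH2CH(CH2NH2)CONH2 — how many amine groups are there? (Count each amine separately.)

Reading the structure from left to right:
  BrCO: –C(=O)Br: carbonyl C bonded to C and to a halogen → acyl halide (not alkyl halide).
  CH(COCH3): pendant –COCH3: carbonyl C bonded to two carbons → ketone.
  CH(COBr): pendant –C(=O)X: carbonyl C bonded to C and halogen → acyl halide.
  CH(CN): pendant –C≡N: nitrile.
  CH(OCOCH3): pendant –OC(=O)CH3: an acyloxy group → ester.
  CH2CONHCH2: –C(=O)–N– linkage → amide (the N is not an amine).
  CH(CH2NH2): pendant –CH2NH2: N on sp³ C, no adjacent C=O → amine.
  CH(CONH2): pendant –CONH2: carbonyl C bonded to C and N → amide.
  CH(CONH2): pendant –CONH2: carbonyl C bonded to C and N → amide.
  CH(OH): –OH on an sp³ carbon → alcohol (secondary).
  CH(OCOCH3): pendant –OC(=O)CH3: an acyloxy group → ester.
  CH2NHCH2: C–N–C with sp³ carbons and no adjacent C=O → amine (secondary).
  CH(CH2NH2): pendant –CH2NH2: N on sp³ C, no adjacent C=O → amine.
  CONH2: –C(=O)NH2: carbonyl C bonded to C and to N → amide (the N is not a separate amine).
Amine appears at: CH(CH2NH2), CH2NHCH2, CH(CH2NH2) → 3.

3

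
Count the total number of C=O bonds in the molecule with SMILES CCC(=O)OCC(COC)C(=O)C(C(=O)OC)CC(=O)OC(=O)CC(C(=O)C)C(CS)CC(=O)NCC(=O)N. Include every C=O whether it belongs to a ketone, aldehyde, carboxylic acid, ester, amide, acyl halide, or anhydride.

CH2COOCH2: ester, 1 C=O (running total 1).
CO: ketone, 1 C=O (running total 2).
CH(COOCH3): ester, 1 C=O (running total 3).
CH2CO-O-COCH2: anhydride, 2 C=O (running total 5).
CH(COCH3): ketone, 1 C=O (running total 6).
CH2CONHCH2: amide, 1 C=O (running total 7).
CONH2: amide, 1 C=O (running total 8).

8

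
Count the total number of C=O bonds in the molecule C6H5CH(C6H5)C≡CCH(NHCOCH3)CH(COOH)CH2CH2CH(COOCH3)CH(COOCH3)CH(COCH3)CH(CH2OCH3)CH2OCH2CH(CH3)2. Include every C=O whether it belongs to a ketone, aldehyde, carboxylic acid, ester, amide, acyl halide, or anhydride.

5

CH(NHCOCH3): amide, 1 C=O (running total 1).
CH(COOH): carboxylic acid, 1 C=O (running total 2).
CH(COOCH3): ester, 1 C=O (running total 3).
CH(COOCH3): ester, 1 C=O (running total 4).
CH(COCH3): ketone, 1 C=O (running total 5).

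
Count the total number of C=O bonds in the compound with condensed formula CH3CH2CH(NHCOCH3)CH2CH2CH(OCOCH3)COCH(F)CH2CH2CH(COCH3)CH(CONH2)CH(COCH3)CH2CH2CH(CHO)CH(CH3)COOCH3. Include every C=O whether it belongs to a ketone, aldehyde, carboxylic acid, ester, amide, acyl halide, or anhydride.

CH(NHCOCH3): amide, 1 C=O (running total 1).
CH(OCOCH3): ester, 1 C=O (running total 2).
CO: ketone, 1 C=O (running total 3).
CH(COCH3): ketone, 1 C=O (running total 4).
CH(CONH2): amide, 1 C=O (running total 5).
CH(COCH3): ketone, 1 C=O (running total 6).
CH(CHO): aldehyde, 1 C=O (running total 7).
COOCH3: ester, 1 C=O (running total 8).

8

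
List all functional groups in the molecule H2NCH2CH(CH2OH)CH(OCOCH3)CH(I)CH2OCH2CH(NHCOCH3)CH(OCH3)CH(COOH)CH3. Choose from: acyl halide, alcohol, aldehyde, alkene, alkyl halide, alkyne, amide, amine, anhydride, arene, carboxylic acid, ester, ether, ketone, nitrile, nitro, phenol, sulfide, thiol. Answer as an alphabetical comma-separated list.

–NH2 on an sp³ carbon with no adjacent C=O → amine.
pendant –CH2OH on an sp³ backbone C → alcohol.
pendant –OC(=O)CH3: an acyloxy group → ester.
halogen on an sp³ carbon → alkyl halide.
C–O–C with sp³ carbons on both sides and no adjacent C=O → ether.
pendant –NHC(=O)CH3: N bonded to a carbonyl → amide (not amine).
pendant –OCH3: C–O–C with sp³ C, no adjacent C=O → ether.
pendant –COOH: carbonyl C bonded to C and –OH → carboxylic acid.

alcohol, alkyl halide, amide, amine, carboxylic acid, ester, ether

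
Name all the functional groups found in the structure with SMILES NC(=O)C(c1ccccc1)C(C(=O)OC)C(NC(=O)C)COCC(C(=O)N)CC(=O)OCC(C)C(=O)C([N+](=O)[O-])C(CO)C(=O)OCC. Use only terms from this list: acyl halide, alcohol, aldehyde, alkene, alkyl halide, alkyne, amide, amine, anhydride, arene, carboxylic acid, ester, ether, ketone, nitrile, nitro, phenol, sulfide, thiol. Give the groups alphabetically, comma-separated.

alcohol, amide, arene, ester, ether, ketone, nitro

–C(=O)NH2: carbonyl C bonded to C and to N → amide (the N is not a separate amine).
pendant –C6H5: benzene ring → arene.
pendant –COOCH3: carbonyl C bonded to C and –OCH3 → ester.
pendant –NHC(=O)CH3: N bonded to a carbonyl → amide (not amine).
C–O–C with sp³ carbons on both sides and no adjacent C=O → ether.
pendant –CONH2: carbonyl C bonded to C and N → amide.
–C(=O)–O–C with C on the carbonyl side → ester.
–C(=O)– with carbon on both sides → ketone.
–NO2 on an sp³ carbon → nitro (the N=O is not a carbonyl).
pendant –CH2OH on an sp³ backbone C → alcohol.
–C(=O)OCH2CH3: carbonyl C bonded to C and to –OEt → ester.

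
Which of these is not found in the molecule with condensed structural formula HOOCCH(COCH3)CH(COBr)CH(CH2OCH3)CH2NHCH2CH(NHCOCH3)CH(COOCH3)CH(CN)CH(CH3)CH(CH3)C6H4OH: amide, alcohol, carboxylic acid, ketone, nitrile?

carboxylic acid: present (HOOC — –COOH: carbonyl C bonded to –OH and C → carboxylic acid (the –OH is not a separate alcohol)).
ketone: present (CH(COCH3) — pendant –COCH3: carbonyl C bonded to two carbons → ketone).
nitrile: present (CH(CN) — pendant –C≡N: nitrile).
amide: present (CH(NHCOCH3) — pendant –NHC(=O)CH3: N bonded to a carbonyl → amide (not amine)).
alcohol: absent. In HOOC, the –OH sits on a carbonyl carbon, making it part of a carboxylic acid, not an alcohol. In C6H4OH, the –OH is on an aromatic ring carbon; that is a phenol, not an alcohol.

alcohol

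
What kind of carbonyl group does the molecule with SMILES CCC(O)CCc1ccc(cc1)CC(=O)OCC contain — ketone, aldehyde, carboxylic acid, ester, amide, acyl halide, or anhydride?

ester

The carbonyl is in the CH2COOCH2 segment: –C(=O)–O–C with C on the carbonyl side → ester.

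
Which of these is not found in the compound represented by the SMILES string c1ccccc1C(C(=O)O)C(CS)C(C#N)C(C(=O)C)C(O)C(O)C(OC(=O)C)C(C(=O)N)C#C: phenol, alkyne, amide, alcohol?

phenol

alcohol: present (CH(OH) — –OH on an sp³ carbon → alcohol (secondary)).
alkyne: present (C≡CH — C≡C triple bond → alkyne).
amide: present (CH(CONH2) — pendant –CONH2: carbonyl C bonded to C and N → amide).
phenol: absent. In CH(OH), the –OH is on an sp³ carbon, not on an aromatic ring, so it is an alcohol.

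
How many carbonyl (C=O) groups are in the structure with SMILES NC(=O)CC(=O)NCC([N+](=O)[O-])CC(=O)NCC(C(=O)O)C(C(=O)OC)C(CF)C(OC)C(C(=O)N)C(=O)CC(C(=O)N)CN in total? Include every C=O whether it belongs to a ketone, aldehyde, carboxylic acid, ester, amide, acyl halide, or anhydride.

8

H2NCO: amide, 1 C=O (running total 1).
CH2CONHCH2: amide, 1 C=O (running total 2).
CH2CONHCH2: amide, 1 C=O (running total 3).
CH(COOH): carboxylic acid, 1 C=O (running total 4).
CH(COOCH3): ester, 1 C=O (running total 5).
CH(CONH2): amide, 1 C=O (running total 6).
CO: ketone, 1 C=O (running total 7).
CH(CONH2): amide, 1 C=O (running total 8).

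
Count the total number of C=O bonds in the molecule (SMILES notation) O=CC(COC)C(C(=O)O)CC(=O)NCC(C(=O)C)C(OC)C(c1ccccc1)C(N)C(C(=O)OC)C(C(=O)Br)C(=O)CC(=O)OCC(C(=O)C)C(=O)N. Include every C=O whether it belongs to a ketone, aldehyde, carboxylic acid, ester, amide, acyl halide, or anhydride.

OHC: aldehyde, 1 C=O (running total 1).
CH(COOH): carboxylic acid, 1 C=O (running total 2).
CH2CONHCH2: amide, 1 C=O (running total 3).
CH(COCH3): ketone, 1 C=O (running total 4).
CH(COOCH3): ester, 1 C=O (running total 5).
CH(COBr): acyl halide, 1 C=O (running total 6).
CO: ketone, 1 C=O (running total 7).
CH2COOCH2: ester, 1 C=O (running total 8).
CH(COCH3): ketone, 1 C=O (running total 9).
CONH2: amide, 1 C=O (running total 10).

10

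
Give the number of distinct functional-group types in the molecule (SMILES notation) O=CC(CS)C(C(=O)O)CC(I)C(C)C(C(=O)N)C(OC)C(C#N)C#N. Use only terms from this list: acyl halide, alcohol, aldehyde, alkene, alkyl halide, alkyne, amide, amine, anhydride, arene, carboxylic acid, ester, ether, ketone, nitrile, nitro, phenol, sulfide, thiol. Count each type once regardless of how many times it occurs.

7

Working along the chain:
  OHC: terminal –CHO: carbonyl C bonded to H and C → aldehyde.
  CH(CH2SH): pendant –CH2SH → thiol.
  CH(COOH): pendant –COOH: carbonyl C bonded to C and –OH → carboxylic acid.
  CH(I): halogen on an sp³ carbon → alkyl halide.
  CH(CONH2): pendant –CONH2: carbonyl C bonded to C and N → amide.
  CH(OCH3): pendant –OCH3: C–O–C with sp³ C, no adjacent C=O → ether.
  CH(CN): pendant –C≡N: nitrile.
  CN: –C≡N: carbon triple-bonded to nitrogen → nitrile.
Distinct types present: aldehyde, alkyl halide, amide, carboxylic acid, ether, nitrile, thiol.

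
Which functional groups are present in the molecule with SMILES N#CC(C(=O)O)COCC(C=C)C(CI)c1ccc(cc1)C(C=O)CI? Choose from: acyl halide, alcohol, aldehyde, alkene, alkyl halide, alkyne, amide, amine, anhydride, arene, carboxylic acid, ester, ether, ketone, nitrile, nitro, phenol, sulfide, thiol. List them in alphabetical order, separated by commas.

aldehyde, alkene, alkyl halide, arene, carboxylic acid, ether, nitrile

Working along the chain:
  N≡C: N≡C–: carbon triple-bonded to nitrogen → nitrile.
  CH(COOH): pendant –COOH: carbonyl C bonded to C and –OH → carboxylic acid.
  CH2OCH2: C–O–C with sp³ carbons on both sides and no adjacent C=O → ether.
  CH(CH=CH2): pendant –CH=CH2: C=C double bond → alkene.
  CH(CH2I): pendant –CH2X: halogen on sp³ carbon → alkyl halide.
  C6H4: para-disubstituted benzene ring → arene.
  CH(CHO): pendant –CHO: carbonyl C bonded to C and H → aldehyde.
  CH2I: halogen on an sp³ carbon → alkyl halide.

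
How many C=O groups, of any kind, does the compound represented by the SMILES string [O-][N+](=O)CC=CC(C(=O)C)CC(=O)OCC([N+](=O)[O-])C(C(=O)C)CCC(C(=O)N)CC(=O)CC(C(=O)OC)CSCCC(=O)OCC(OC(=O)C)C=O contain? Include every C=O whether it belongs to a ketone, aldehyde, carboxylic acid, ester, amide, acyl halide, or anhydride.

9

CH(COCH3): ketone, 1 C=O (running total 1).
CH2COOCH2: ester, 1 C=O (running total 2).
CH(COCH3): ketone, 1 C=O (running total 3).
CH(CONH2): amide, 1 C=O (running total 4).
CO: ketone, 1 C=O (running total 5).
CH(COOCH3): ester, 1 C=O (running total 6).
CH2COOCH2: ester, 1 C=O (running total 7).
CH(OCOCH3): ester, 1 C=O (running total 8).
CHO: aldehyde, 1 C=O (running total 9).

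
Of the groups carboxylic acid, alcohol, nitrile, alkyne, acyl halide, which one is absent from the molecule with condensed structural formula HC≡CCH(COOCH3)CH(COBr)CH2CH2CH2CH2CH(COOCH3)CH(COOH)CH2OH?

nitrile

carboxylic acid: present (CH(COOH) — pendant –COOH: carbonyl C bonded to C and –OH → carboxylic acid).
acyl halide: present (CH(COBr) — pendant –C(=O)X: carbonyl C bonded to C and halogen → acyl halide).
alcohol: present (CH2OH — –OH on an sp³ carbon → alcohol).
alkyne: present (HC≡C — C≡C triple bond → alkyne).
nitrile: absent. In HC≡C, the triple bond is C≡C, not C≡N.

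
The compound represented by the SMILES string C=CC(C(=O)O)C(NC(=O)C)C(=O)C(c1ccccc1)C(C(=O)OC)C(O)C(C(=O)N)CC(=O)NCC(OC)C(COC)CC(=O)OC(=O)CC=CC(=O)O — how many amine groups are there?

Taking each segment in turn:
  CH2=CH: C=C double bond → alkene.
  CH(COOH): pendant –COOH: carbonyl C bonded to C and –OH → carboxylic acid.
  CH(NHCOCH3): pendant –NHC(=O)CH3: N bonded to a carbonyl → amide (not amine).
  CO: –C(=O)– with carbon on both sides → ketone.
  CH(C6H5): pendant –C6H5: benzene ring → arene.
  CH(COOCH3): pendant –COOCH3: carbonyl C bonded to C and –OCH3 → ester.
  CH(OH): –OH on an sp³ carbon → alcohol (secondary).
  CH(CONH2): pendant –CONH2: carbonyl C bonded to C and N → amide.
  CH2CONHCH2: –C(=O)–N– linkage → amide (the N is not an amine).
  CH(OCH3): pendant –OCH3: C–O–C with sp³ C, no adjacent C=O → ether.
  CH(CH2OCH3): pendant –CH2OCH3: C–O–C linkage → ether.
  CH2CO-O-COCH2: two acyl groups sharing one oxygen, –C(=O)–O–C(=O)– → anhydride.
  CH=CH: C=C double bond → alkene.
  COOH: –COOH: carbonyl C bonded to –OH and C → carboxylic acid (the –OH is not a separate alcohol).
No segment is a amine: CH(NHCOCH3) is amide, not amine; CH(CONH2) is amide, not amine; CH2CONHCH2 is amide, not amine. → 0.

0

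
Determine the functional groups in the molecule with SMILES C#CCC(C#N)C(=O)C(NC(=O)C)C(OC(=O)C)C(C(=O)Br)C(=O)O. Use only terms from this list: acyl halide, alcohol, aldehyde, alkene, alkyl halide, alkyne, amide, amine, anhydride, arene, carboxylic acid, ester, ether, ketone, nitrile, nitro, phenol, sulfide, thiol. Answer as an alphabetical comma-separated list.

Reading the structure from left to right:
  HC≡C: C≡C triple bond → alkyne.
  CH(CN): pendant –C≡N: nitrile.
  CO: –C(=O)– with carbon on both sides → ketone.
  CH(NHCOCH3): pendant –NHC(=O)CH3: N bonded to a carbonyl → amide (not amine).
  CH(OCOCH3): pendant –OC(=O)CH3: an acyloxy group → ester.
  CH(COBr): pendant –C(=O)X: carbonyl C bonded to C and halogen → acyl halide.
  COOH: –COOH: carbonyl C bonded to –OH and C → carboxylic acid (the –OH is not a separate alcohol).

acyl halide, alkyne, amide, carboxylic acid, ester, ketone, nitrile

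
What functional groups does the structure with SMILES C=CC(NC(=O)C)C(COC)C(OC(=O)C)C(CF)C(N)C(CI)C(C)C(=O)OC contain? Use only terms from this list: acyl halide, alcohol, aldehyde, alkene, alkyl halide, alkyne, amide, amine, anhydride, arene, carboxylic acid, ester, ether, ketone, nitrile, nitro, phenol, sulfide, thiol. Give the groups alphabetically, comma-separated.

alkene, alkyl halide, amide, amine, ester, ether

Reading the structure from left to right:
  CH2=CH: C=C double bond → alkene.
  CH(NHCOCH3): pendant –NHC(=O)CH3: N bonded to a carbonyl → amide (not amine).
  CH(CH2OCH3): pendant –CH2OCH3: C–O–C linkage → ether.
  CH(OCOCH3): pendant –OC(=O)CH3: an acyloxy group → ester.
  CH(CH2F): pendant –CH2X: halogen on sp³ carbon → alkyl halide.
  CH(NH2): –NH2 on an sp³ carbon with no adjacent C=O → amine.
  CH(CH2I): pendant –CH2X: halogen on sp³ carbon → alkyl halide.
  COOCH3: –C(=O)OCH3: carbonyl C bonded to C and to –OCH3 → ester (not ketone + ether).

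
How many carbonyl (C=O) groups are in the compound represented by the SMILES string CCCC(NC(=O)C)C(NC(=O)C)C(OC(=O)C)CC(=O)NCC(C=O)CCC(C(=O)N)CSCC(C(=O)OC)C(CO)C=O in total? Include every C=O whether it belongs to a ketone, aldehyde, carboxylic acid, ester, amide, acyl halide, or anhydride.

CH(NHCOCH3): amide, 1 C=O (running total 1).
CH(NHCOCH3): amide, 1 C=O (running total 2).
CH(OCOCH3): ester, 1 C=O (running total 3).
CH2CONHCH2: amide, 1 C=O (running total 4).
CH(CHO): aldehyde, 1 C=O (running total 5).
CH(CONH2): amide, 1 C=O (running total 6).
CH(COOCH3): ester, 1 C=O (running total 7).
CHO: aldehyde, 1 C=O (running total 8).

8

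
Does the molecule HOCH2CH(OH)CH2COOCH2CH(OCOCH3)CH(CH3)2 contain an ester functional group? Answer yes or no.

Reading the structure from left to right:
  HOCH2: HO– on an sp³ carbon → alcohol.
  CH(OH): –OH on an sp³ carbon → alcohol (secondary).
  CH2COOCH2: –C(=O)–O–C with C on the carbonyl side → ester.
  CH(OCOCH3): pendant –OC(=O)CH3: an acyloxy group → ester.
The CH2COOCH2 segment supplies the ester: –C(=O)–O–C with C on the carbonyl side → ester.

yes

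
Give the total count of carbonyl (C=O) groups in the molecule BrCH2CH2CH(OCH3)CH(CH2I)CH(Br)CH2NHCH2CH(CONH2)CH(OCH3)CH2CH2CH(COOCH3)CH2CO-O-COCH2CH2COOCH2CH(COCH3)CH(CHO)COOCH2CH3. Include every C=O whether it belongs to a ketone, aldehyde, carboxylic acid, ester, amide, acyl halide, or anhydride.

8

CH(CONH2): amide, 1 C=O (running total 1).
CH(COOCH3): ester, 1 C=O (running total 2).
CH2CO-O-COCH2: anhydride, 2 C=O (running total 4).
CH2COOCH2: ester, 1 C=O (running total 5).
CH(COCH3): ketone, 1 C=O (running total 6).
CH(CHO): aldehyde, 1 C=O (running total 7).
COOCH2CH3: ester, 1 C=O (running total 8).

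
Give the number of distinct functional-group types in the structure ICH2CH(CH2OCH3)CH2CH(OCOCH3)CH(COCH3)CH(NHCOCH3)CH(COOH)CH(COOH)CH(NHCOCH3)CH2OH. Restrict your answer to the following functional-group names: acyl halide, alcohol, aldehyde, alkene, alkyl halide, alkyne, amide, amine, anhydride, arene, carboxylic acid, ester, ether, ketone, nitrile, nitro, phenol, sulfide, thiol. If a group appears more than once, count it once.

7

halogen on an sp³ carbon → alkyl halide.
pendant –CH2OCH3: C–O–C linkage → ether.
pendant –OC(=O)CH3: an acyloxy group → ester.
pendant –COCH3: carbonyl C bonded to two carbons → ketone.
pendant –NHC(=O)CH3: N bonded to a carbonyl → amide (not amine).
pendant –COOH: carbonyl C bonded to C and –OH → carboxylic acid.
pendant –COOH: carbonyl C bonded to C and –OH → carboxylic acid.
pendant –NHC(=O)CH3: N bonded to a carbonyl → amide (not amine).
–OH on an sp³ carbon → alcohol.
Distinct types present: alcohol, alkyl halide, amide, carboxylic acid, ester, ether, ketone.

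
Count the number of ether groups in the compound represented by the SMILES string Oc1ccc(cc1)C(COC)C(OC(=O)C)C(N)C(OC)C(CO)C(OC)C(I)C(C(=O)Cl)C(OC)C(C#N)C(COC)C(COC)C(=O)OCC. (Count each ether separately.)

Taking each segment in turn:
  HOC6H4: –OH attached directly to an aromatic ring → phenol (not alcohol); the ring itself is an arene.
  CH(CH2OCH3): pendant –CH2OCH3: C–O–C linkage → ether.
  CH(OCOCH3): pendant –OC(=O)CH3: an acyloxy group → ester.
  CH(NH2): –NH2 on an sp³ carbon with no adjacent C=O → amine.
  CH(OCH3): pendant –OCH3: C–O–C with sp³ C, no adjacent C=O → ether.
  CH(CH2OH): pendant –CH2OH on an sp³ backbone C → alcohol.
  CH(OCH3): pendant –OCH3: C–O–C with sp³ C, no adjacent C=O → ether.
  CH(I): halogen on an sp³ carbon → alkyl halide.
  CH(COCl): pendant –C(=O)X: carbonyl C bonded to C and halogen → acyl halide.
  CH(OCH3): pendant –OCH3: C–O–C with sp³ C, no adjacent C=O → ether.
  CH(CN): pendant –C≡N: nitrile.
  CH(CH2OCH3): pendant –CH2OCH3: C–O–C linkage → ether.
  CH(CH2OCH3): pendant –CH2OCH3: C–O–C linkage → ether.
  COOCH2CH3: –C(=O)OCH2CH3: carbonyl C bonded to C and to –OEt → ester.
Ether appears at: CH(CH2OCH3), CH(OCH3), CH(OCH3), CH(OCH3), CH(CH2OCH3), CH(CH2OCH3) → 6.

6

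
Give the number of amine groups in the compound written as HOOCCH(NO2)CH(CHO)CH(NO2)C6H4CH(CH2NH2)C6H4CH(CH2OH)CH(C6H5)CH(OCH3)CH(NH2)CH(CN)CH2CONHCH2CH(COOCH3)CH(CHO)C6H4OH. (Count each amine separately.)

2

Working along the chain:
  HOOC: –COOH: carbonyl C bonded to –OH and C → carboxylic acid (the –OH is not a separate alcohol).
  CH(NO2): –NO2 on an sp³ carbon → nitro (the N=O is not a carbonyl).
  CH(CHO): pendant –CHO: carbonyl C bonded to C and H → aldehyde.
  CH(NO2): –NO2 on an sp³ carbon → nitro (the N=O is not a carbonyl).
  C6H4: para-disubstituted benzene ring → arene.
  CH(CH2NH2): pendant –CH2NH2: N on sp³ C, no adjacent C=O → amine.
  C6H4: para-disubstituted benzene ring → arene.
  CH(CH2OH): pendant –CH2OH on an sp³ backbone C → alcohol.
  CH(C6H5): pendant –C6H5: benzene ring → arene.
  CH(OCH3): pendant –OCH3: C–O–C with sp³ C, no adjacent C=O → ether.
  CH(NH2): –NH2 on an sp³ carbon with no adjacent C=O → amine.
  CH(CN): pendant –C≡N: nitrile.
  CH2CONHCH2: –C(=O)–N– linkage → amide (the N is not an amine).
  CH(COOCH3): pendant –COOCH3: carbonyl C bonded to C and –OCH3 → ester.
  CH(CHO): pendant –CHO: carbonyl C bonded to C and H → aldehyde.
  C6H4OH: –OH attached directly to an aromatic ring → phenol (not alcohol); the ring itself is an arene.
Amine appears at: CH(CH2NH2), CH(NH2) → 2.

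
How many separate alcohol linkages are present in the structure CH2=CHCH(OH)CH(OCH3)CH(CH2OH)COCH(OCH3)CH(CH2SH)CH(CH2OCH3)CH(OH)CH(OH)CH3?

4

Reading the structure from left to right:
  CH2=CH: C=C double bond → alkene.
  CH(OH): –OH on an sp³ carbon → alcohol (secondary).
  CH(OCH3): pendant –OCH3: C–O–C with sp³ C, no adjacent C=O → ether.
  CH(CH2OH): pendant –CH2OH on an sp³ backbone C → alcohol.
  CO: –C(=O)– with carbon on both sides → ketone.
  CH(OCH3): pendant –OCH3: C–O–C with sp³ C, no adjacent C=O → ether.
  CH(CH2SH): pendant –CH2SH → thiol.
  CH(CH2OCH3): pendant –CH2OCH3: C–O–C linkage → ether.
  CH(OH): –OH on an sp³ carbon → alcohol (secondary).
  CH(OH): –OH on an sp³ carbon → alcohol (secondary).
Alcohol appears at: CH(OH), CH(CH2OH), CH(OH), CH(OH) → 4.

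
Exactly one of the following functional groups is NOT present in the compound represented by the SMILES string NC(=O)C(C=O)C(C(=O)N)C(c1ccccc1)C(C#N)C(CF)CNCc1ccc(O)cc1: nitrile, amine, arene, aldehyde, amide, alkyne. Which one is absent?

amine: present (CH2NHCH2 — C–N–C with sp³ carbons and no adjacent C=O → amine (secondary)).
aldehyde: present (CH(CHO) — pendant –CHO: carbonyl C bonded to C and H → aldehyde).
arene: present (CH(C6H5) — pendant –C6H5: benzene ring → arene).
amide: present (H2NCO — –C(=O)NH2: carbonyl C bonded to C and to N → amide (the N is not a separate amine)).
nitrile: present (CH(CN) — pendant –C≡N: nitrile).
alkyne: absent. In CH(CN), the triple bond is C≡N, not C≡C, so it is a nitrile.

alkyne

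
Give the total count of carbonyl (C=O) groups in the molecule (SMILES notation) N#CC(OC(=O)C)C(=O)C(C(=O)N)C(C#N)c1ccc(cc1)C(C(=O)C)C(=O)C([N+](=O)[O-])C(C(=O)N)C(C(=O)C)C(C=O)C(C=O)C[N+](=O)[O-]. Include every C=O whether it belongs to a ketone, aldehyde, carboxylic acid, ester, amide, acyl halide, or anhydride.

CH(OCOCH3): ester, 1 C=O (running total 1).
CO: ketone, 1 C=O (running total 2).
CH(CONH2): amide, 1 C=O (running total 3).
CH(COCH3): ketone, 1 C=O (running total 4).
CO: ketone, 1 C=O (running total 5).
CH(CONH2): amide, 1 C=O (running total 6).
CH(COCH3): ketone, 1 C=O (running total 7).
CH(CHO): aldehyde, 1 C=O (running total 8).
CH(CHO): aldehyde, 1 C=O (running total 9).

9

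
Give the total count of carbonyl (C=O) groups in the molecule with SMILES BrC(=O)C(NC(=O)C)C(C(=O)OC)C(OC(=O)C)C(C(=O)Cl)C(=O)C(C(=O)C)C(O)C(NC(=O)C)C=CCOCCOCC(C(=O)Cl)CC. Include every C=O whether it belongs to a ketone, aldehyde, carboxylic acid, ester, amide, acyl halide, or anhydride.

BrCO: acyl halide, 1 C=O (running total 1).
CH(NHCOCH3): amide, 1 C=O (running total 2).
CH(COOCH3): ester, 1 C=O (running total 3).
CH(OCOCH3): ester, 1 C=O (running total 4).
CH(COCl): acyl halide, 1 C=O (running total 5).
CO: ketone, 1 C=O (running total 6).
CH(COCH3): ketone, 1 C=O (running total 7).
CH(NHCOCH3): amide, 1 C=O (running total 8).
CH(COCl): acyl halide, 1 C=O (running total 9).

9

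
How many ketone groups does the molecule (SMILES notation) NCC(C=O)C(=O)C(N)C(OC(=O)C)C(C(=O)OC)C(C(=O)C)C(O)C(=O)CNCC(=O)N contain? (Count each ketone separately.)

3

Working along the chain:
  H2NCH2: –NH2 on an sp³ carbon with no adjacent C=O → amine.
  CH(CHO): pendant –CHO: carbonyl C bonded to C and H → aldehyde.
  CO: –C(=O)– with carbon on both sides → ketone.
  CH(NH2): –NH2 on an sp³ carbon with no adjacent C=O → amine.
  CH(OCOCH3): pendant –OC(=O)CH3: an acyloxy group → ester.
  CH(COOCH3): pendant –COOCH3: carbonyl C bonded to C and –OCH3 → ester.
  CH(COCH3): pendant –COCH3: carbonyl C bonded to two carbons → ketone.
  CH(OH): –OH on an sp³ carbon → alcohol (secondary).
  CO: –C(=O)– with carbon on both sides → ketone.
  CH2NHCH2: C–N–C with sp³ carbons and no adjacent C=O → amine (secondary).
  CONH2: –C(=O)NH2: carbonyl C bonded to C and to N → amide (the N is not a separate amine).
Ketone appears at: CO, CH(COCH3), CO → 3.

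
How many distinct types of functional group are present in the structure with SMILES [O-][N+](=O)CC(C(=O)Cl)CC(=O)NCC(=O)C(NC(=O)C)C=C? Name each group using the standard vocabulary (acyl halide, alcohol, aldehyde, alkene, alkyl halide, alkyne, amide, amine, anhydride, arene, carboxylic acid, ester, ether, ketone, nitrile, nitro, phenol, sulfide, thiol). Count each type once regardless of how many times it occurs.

–NO2 on carbon → nitro group.
pendant –C(=O)X: carbonyl C bonded to C and halogen → acyl halide.
–C(=O)–N– linkage → amide (the N is not an amine).
–C(=O)– with carbon on both sides → ketone.
pendant –NHC(=O)CH3: N bonded to a carbonyl → amide (not amine).
C=C double bond → alkene.
Distinct types present: acyl halide, alkene, amide, ketone, nitro.

5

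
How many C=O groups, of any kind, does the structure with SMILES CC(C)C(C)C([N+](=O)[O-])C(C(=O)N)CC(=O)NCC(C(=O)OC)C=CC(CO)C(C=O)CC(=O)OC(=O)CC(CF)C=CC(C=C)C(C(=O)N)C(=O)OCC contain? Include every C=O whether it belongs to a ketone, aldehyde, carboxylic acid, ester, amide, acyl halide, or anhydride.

8

CH(CONH2): amide, 1 C=O (running total 1).
CH2CONHCH2: amide, 1 C=O (running total 2).
CH(COOCH3): ester, 1 C=O (running total 3).
CH(CHO): aldehyde, 1 C=O (running total 4).
CH2CO-O-COCH2: anhydride, 2 C=O (running total 6).
CH(CONH2): amide, 1 C=O (running total 7).
COOCH2CH3: ester, 1 C=O (running total 8).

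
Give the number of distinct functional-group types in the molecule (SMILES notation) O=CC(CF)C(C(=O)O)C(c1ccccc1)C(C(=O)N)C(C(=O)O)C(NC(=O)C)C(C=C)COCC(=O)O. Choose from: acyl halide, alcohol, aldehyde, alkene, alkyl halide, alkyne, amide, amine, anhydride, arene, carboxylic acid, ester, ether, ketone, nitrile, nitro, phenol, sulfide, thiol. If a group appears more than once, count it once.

Taking each segment in turn:
  OHC: terminal –CHO: carbonyl C bonded to H and C → aldehyde.
  CH(CH2F): pendant –CH2X: halogen on sp³ carbon → alkyl halide.
  CH(COOH): pendant –COOH: carbonyl C bonded to C and –OH → carboxylic acid.
  CH(C6H5): pendant –C6H5: benzene ring → arene.
  CH(CONH2): pendant –CONH2: carbonyl C bonded to C and N → amide.
  CH(COOH): pendant –COOH: carbonyl C bonded to C and –OH → carboxylic acid.
  CH(NHCOCH3): pendant –NHC(=O)CH3: N bonded to a carbonyl → amide (not amine).
  CH(CH=CH2): pendant –CH=CH2: C=C double bond → alkene.
  CH2OCH2: C–O–C with sp³ carbons on both sides and no adjacent C=O → ether.
  COOH: –COOH: carbonyl C bonded to –OH and C → carboxylic acid (the –OH is not a separate alcohol).
Distinct types present: aldehyde, alkene, alkyl halide, amide, arene, carboxylic acid, ether.

7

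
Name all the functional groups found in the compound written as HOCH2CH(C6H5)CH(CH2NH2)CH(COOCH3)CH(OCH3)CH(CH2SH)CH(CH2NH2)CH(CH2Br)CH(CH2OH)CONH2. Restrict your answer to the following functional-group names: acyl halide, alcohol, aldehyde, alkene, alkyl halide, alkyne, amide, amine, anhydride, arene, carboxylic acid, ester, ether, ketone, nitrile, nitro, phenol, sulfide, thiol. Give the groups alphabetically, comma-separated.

Taking each segment in turn:
  HOCH2: HO– on an sp³ carbon → alcohol.
  CH(C6H5): pendant –C6H5: benzene ring → arene.
  CH(CH2NH2): pendant –CH2NH2: N on sp³ C, no adjacent C=O → amine.
  CH(COOCH3): pendant –COOCH3: carbonyl C bonded to C and –OCH3 → ester.
  CH(OCH3): pendant –OCH3: C–O–C with sp³ C, no adjacent C=O → ether.
  CH(CH2SH): pendant –CH2SH → thiol.
  CH(CH2NH2): pendant –CH2NH2: N on sp³ C, no adjacent C=O → amine.
  CH(CH2Br): pendant –CH2X: halogen on sp³ carbon → alkyl halide.
  CH(CH2OH): pendant –CH2OH on an sp³ backbone C → alcohol.
  CONH2: –C(=O)NH2: carbonyl C bonded to C and to N → amide (the N is not a separate amine).

alcohol, alkyl halide, amide, amine, arene, ester, ether, thiol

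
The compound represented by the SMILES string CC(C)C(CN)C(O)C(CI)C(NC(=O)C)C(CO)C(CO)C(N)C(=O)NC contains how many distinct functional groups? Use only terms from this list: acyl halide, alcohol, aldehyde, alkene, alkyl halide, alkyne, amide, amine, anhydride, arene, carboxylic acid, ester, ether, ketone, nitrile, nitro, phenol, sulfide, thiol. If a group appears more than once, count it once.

4

pendant –CH2NH2: N on sp³ C, no adjacent C=O → amine.
–OH on an sp³ carbon → alcohol (secondary).
pendant –CH2X: halogen on sp³ carbon → alkyl halide.
pendant –NHC(=O)CH3: N bonded to a carbonyl → amide (not amine).
pendant –CH2OH on an sp³ backbone C → alcohol.
pendant –CH2OH on an sp³ backbone C → alcohol.
–NH2 on an sp³ carbon with no adjacent C=O → amine.
–C(=O)NHCH3: carbonyl C bonded to C and to N → amide (the N is not an amine).
Distinct types present: alcohol, alkyl halide, amide, amine.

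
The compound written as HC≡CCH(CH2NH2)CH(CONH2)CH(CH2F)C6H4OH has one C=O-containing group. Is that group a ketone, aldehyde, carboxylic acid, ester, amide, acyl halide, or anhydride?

The carbonyl is in the CH(CONH2) segment: pendant –CONH2: carbonyl C bonded to C and N → amide.

amide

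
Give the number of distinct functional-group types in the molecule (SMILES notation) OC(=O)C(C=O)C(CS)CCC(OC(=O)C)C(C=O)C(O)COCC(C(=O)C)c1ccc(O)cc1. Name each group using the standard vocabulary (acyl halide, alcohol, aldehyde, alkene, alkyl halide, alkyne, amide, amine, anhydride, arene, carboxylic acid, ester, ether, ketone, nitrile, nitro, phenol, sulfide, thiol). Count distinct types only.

9

Reading the structure from left to right:
  HOOC: –COOH: carbonyl C bonded to –OH and C → carboxylic acid (the –OH is not a separate alcohol).
  CH(CHO): pendant –CHO: carbonyl C bonded to C and H → aldehyde.
  CH(CH2SH): pendant –CH2SH → thiol.
  CH(OCOCH3): pendant –OC(=O)CH3: an acyloxy group → ester.
  CH(CHO): pendant –CHO: carbonyl C bonded to C and H → aldehyde.
  CH(OH): –OH on an sp³ carbon → alcohol (secondary).
  CH2OCH2: C–O–C with sp³ carbons on both sides and no adjacent C=O → ether.
  CH(COCH3): pendant –COCH3: carbonyl C bonded to two carbons → ketone.
  C6H4OH: –OH attached directly to an aromatic ring → phenol (not alcohol); the ring itself is an arene.
Distinct types present: alcohol, aldehyde, arene, carboxylic acid, ester, ether, ketone, phenol, thiol.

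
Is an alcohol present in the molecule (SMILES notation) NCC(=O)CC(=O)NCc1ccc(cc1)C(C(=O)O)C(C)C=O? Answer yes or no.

Taking each segment in turn:
  H2NCH2: –NH2 on an sp³ carbon with no adjacent C=O → amine.
  CO: –C(=O)– with carbon on both sides → ketone.
  CH2CONHCH2: –C(=O)–N– linkage → amide (the N is not an amine).
  C6H4: para-disubstituted benzene ring → arene.
  CH(COOH): pendant –COOH: carbonyl C bonded to C and –OH → carboxylic acid.
  CHO: terminal –CHO: carbonyl C bonded to H and C → aldehyde.
In CH(COOH), the –OH sits on a carbonyl carbon, making it part of a carboxylic acid, not an alcohol.
The groups actually present are: aldehyde, amide, amine, arene, carboxylic acid, ketone.

no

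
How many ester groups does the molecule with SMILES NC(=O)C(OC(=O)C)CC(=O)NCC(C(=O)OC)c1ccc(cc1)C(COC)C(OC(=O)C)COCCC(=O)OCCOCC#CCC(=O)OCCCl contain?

5

–C(=O)NH2: carbonyl C bonded to C and to N → amide (the N is not a separate amine).
pendant –OC(=O)CH3: an acyloxy group → ester.
–C(=O)–N– linkage → amide (the N is not an amine).
pendant –COOCH3: carbonyl C bonded to C and –OCH3 → ester.
para-disubstituted benzene ring → arene.
pendant –CH2OCH3: C–O–C linkage → ether.
pendant –OC(=O)CH3: an acyloxy group → ester.
C–O–C with sp³ carbons on both sides and no adjacent C=O → ether.
–C(=O)–O–C with C on the carbonyl side → ester.
C–O–C with sp³ carbons on both sides and no adjacent C=O → ether.
C≡C triple bond → alkyne.
–C(=O)–O–C with C on the carbonyl side → ester.
halogen on an sp³ carbon → alkyl halide.
Ester appears at: CH(OCOCH3), CH(COOCH3), CH(OCOCH3), CH2COOCH2, CH2COOCH2 → 5.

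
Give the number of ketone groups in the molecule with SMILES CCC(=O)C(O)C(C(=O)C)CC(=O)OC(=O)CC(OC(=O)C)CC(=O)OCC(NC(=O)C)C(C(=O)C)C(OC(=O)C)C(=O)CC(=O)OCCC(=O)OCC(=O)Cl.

Reading the structure from left to right:
  CO: –C(=O)– with carbon on both sides → ketone.
  CH(OH): –OH on an sp³ carbon → alcohol (secondary).
  CH(COCH3): pendant –COCH3: carbonyl C bonded to two carbons → ketone.
  CH2CO-O-COCH2: two acyl groups sharing one oxygen, –C(=O)–O–C(=O)– → anhydride.
  CH(OCOCH3): pendant –OC(=O)CH3: an acyloxy group → ester.
  CH2COOCH2: –C(=O)–O–C with C on the carbonyl side → ester.
  CH(NHCOCH3): pendant –NHC(=O)CH3: N bonded to a carbonyl → amide (not amine).
  CH(COCH3): pendant –COCH3: carbonyl C bonded to two carbons → ketone.
  CH(OCOCH3): pendant –OC(=O)CH3: an acyloxy group → ester.
  CO: –C(=O)– with carbon on both sides → ketone.
  CH2COOCH2: –C(=O)–O–C with C on the carbonyl side → ester.
  CH2COOCH2: –C(=O)–O–C with C on the carbonyl side → ester.
  COCl: –C(=O)Cl: carbonyl C bonded to C and to a halogen → acyl halide (not alkyl halide).
Ketone appears at: CO, CH(COCH3), CH(COCH3), CO → 4.

4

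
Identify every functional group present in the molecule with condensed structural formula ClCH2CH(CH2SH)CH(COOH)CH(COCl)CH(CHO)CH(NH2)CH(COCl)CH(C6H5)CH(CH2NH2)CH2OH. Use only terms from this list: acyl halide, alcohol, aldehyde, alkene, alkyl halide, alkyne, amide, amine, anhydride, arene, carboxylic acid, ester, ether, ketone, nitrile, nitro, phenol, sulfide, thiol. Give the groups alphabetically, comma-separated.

halogen on an sp³ carbon → alkyl halide.
pendant –CH2SH → thiol.
pendant –COOH: carbonyl C bonded to C and –OH → carboxylic acid.
pendant –C(=O)X: carbonyl C bonded to C and halogen → acyl halide.
pendant –CHO: carbonyl C bonded to C and H → aldehyde.
–NH2 on an sp³ carbon with no adjacent C=O → amine.
pendant –C(=O)X: carbonyl C bonded to C and halogen → acyl halide.
pendant –C6H5: benzene ring → arene.
pendant –CH2NH2: N on sp³ C, no adjacent C=O → amine.
–OH on an sp³ carbon → alcohol.

acyl halide, alcohol, aldehyde, alkyl halide, amine, arene, carboxylic acid, thiol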